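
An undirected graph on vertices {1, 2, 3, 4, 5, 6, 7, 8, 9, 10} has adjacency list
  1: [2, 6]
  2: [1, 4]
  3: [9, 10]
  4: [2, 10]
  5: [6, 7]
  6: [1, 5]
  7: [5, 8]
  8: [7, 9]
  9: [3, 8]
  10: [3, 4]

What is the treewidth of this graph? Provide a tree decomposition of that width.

Treewidth 2.
One optimal decomposition is:
Bags: B1 = {3, 8, 9}  B2 = {3, 8, 10}  B3 = {4, 8, 10}  B4 = {2, 4, 8}  B5 = {1, 2, 8}  B6 = {1, 6, 8}  B7 = {5, 6, 8}  B8 = {5, 7, 8}
Tree: B1–B2, B2–B3, B3–B4, B4–B5, B5–B6, B6–B7, B7–B8

The largest bag has 3 vertices, giving width 2; this decomposition certifies tw(G) ≤ 2. Since 8–9–3–10–4–2–1–6–5–7–8 is a cycle in G, G is not acyclic. Forests are exactly the graphs of treewidth ≤ 1, so tw(G) ≥ 2. Therefore the treewidth is 2.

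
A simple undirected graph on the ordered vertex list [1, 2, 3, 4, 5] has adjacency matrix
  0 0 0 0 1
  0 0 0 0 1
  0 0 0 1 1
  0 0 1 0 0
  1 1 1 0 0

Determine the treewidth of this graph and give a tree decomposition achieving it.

Treewidth 1.
Bags: B1 = {2, 5}  B2 = {1, 5}  B3 = {3, 5}  B4 = {3, 4}
Tree: B1–B2, B1–B3, B3–B4

The largest bag has 2 vertices, giving width 1; this decomposition certifies tw(G) ≤ 1. G has an edge, so its treewidth is at least 1. Combining the bounds, tw(G) = 1.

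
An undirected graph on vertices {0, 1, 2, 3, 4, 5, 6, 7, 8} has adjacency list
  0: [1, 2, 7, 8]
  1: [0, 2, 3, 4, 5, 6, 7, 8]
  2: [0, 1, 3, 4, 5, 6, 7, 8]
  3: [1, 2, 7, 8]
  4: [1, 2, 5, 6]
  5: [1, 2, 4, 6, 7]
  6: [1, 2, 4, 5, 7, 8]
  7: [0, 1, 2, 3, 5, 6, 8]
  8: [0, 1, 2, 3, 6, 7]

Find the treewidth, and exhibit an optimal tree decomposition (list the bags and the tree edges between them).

Each bag holds 5 vertices, so the decomposition has width 4, which upper-bounds the treewidth. On the other hand G contains the 5-clique {1, 2, 4, 5, 6}. A clique must lie in a single bag of any decomposition, so no decomposition can have width below 4. Combining the bounds, tw(G) = 4.

Treewidth 4.
One optimal decomposition is:
Bags: B1 = {1, 2, 6, 7, 8}  B2 = {1, 2, 5, 6, 7}  B3 = {0, 1, 2, 7, 8}  B4 = {1, 2, 3, 7, 8}  B5 = {1, 2, 4, 5, 6}
Tree: B1–B2, B1–B3, B3–B4, B2–B5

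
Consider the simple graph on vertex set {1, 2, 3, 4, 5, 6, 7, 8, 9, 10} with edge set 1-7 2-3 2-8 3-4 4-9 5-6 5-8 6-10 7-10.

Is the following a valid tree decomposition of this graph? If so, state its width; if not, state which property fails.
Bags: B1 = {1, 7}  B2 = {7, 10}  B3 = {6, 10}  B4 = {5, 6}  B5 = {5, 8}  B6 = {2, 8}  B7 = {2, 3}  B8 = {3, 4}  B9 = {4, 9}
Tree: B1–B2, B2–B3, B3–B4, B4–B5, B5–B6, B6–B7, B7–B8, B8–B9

Yes; width 1.

Checking the three conditions: (i) the bags cover all of {1, 2, 3, 4, 5, 6, 7, 8, 9, 10}; (ii) for each edge, some bag contains both endpoints; (iii) the bags containing any fixed vertex form a subtree. All hold, so the decomposition is valid with width 2 − 1 = 1.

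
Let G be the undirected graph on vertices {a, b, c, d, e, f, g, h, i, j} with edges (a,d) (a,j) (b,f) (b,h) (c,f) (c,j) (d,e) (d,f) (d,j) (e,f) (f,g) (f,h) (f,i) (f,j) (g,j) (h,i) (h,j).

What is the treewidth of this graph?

A width-2 tree decomposition is:
Bags: B1 = {d, f, j}  B2 = {d, e, f}  B3 = {f, h, j}  B4 = {f, h, i}  B5 = {b, f, h}  B6 = {f, g, j}  B7 = {c, f, j}  B8 = {a, d, j}
Tree: B1–B2, B1–B3, B3–B4, B3–B5, B3–B6, B3–B7, B1–B8
Each bag holds 3 vertices, so the decomposition has width 2, which upper-bounds the treewidth. For the lower bound, the 3 vertices {a, d, j} are pairwise adjacent, and any tree decomposition puts a clique entirely inside one bag — forcing width ≥ 2. The upper and lower bounds meet at 2, so that is the treewidth.

2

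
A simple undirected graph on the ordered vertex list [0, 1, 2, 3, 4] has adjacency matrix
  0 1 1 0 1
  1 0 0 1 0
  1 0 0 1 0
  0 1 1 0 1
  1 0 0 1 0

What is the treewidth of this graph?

A width-2 tree decomposition is:
Bags: B1 = {0, 2, 3}  B2 = {0, 3, 4}  B3 = {0, 1, 3}
Tree: B1–B2, B2–B3
Each bag holds 3 vertices, so the decomposition has width 2, which upper-bounds the treewidth. Since 0–2–3–4–0 is a cycle in G, G is not acyclic. Forests are exactly the graphs of treewidth ≤ 1, so tw(G) ≥ 2. Combining the bounds, tw(G) = 2.

2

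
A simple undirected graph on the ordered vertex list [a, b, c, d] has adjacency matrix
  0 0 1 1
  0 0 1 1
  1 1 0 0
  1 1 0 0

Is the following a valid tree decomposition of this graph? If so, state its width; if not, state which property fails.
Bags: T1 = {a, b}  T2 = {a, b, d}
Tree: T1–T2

No — vertex c appears in no bag.

A tree decomposition must satisfy three properties: every vertex lies in some bag; for every edge, both endpoints lie together in some bag; and for every vertex, the bags containing it form a connected subtree. Here vertex c appears in no bag, so the decomposition is invalid.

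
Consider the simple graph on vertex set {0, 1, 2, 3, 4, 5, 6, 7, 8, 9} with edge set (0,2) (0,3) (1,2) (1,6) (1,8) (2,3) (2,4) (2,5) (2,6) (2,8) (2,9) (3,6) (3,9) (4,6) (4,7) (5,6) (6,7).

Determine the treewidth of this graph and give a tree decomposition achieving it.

Each bag holds 3 vertices, so the decomposition has width 2, which upper-bounds the treewidth. Conversely, {0, 2, 3} is a clique of size 3, and the vertices of any clique must share a bag in every tree decomposition; so some bag has ≥ 3 vertices and tw(G) ≥ 2. The upper and lower bounds meet at 2, so that is the treewidth.

Treewidth 2.
One optimal decomposition is:
Bags: B1 = {2, 4, 6}  B2 = {4, 6, 7}  B3 = {1, 2, 6}  B4 = {2, 3, 6}  B5 = {2, 3, 9}  B6 = {0, 2, 3}  B7 = {2, 5, 6}  B8 = {1, 2, 8}
Tree: B1–B2, B1–B3, B3–B4, B4–B5, B5–B6, B3–B7, B3–B8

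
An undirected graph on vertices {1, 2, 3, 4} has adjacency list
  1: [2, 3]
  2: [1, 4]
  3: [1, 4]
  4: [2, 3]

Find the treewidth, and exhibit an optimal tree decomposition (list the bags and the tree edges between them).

Treewidth 2.
One optimal decomposition is:
Bags: B1 = {2, 3, 4}  B2 = {1, 2, 3}
Tree: B1–B2

Every bag has size at most 3, so the width is 3 − 1 = 2 and tw(G) ≤ 2. For the lower bound, G contains the cycle 2–4–3–1–2, so G is not a forest; only forests have treewidth ≤ 1, hence tw(G) ≥ 2. Hence tw(G) = 2 exactly.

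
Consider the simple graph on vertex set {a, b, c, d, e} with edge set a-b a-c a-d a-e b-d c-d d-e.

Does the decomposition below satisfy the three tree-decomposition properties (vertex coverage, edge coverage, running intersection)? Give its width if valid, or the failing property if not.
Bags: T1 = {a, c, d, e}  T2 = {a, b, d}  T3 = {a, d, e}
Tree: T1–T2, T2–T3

No — bags containing vertex e are not connected in the tree.

A tree decomposition must satisfy three properties: every vertex lies in some bag; for every edge, both endpoints lie together in some bag; and for every vertex, the bags containing it form a connected subtree. Here bags containing vertex e are not connected in the tree, so the decomposition is invalid.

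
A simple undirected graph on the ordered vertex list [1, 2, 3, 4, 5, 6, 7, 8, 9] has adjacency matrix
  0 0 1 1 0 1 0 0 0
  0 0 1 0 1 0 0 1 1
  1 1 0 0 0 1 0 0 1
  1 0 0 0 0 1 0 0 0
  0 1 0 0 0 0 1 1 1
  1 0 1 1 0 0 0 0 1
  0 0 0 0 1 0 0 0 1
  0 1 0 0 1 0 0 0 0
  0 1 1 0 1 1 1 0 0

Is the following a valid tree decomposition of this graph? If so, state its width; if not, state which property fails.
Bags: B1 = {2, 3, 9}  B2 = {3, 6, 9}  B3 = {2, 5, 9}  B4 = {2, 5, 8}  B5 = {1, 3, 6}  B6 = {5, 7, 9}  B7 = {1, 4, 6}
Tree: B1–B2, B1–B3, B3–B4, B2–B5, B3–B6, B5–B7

Yes; width 2.

Every vertex of G appears in some bag (union = {1, 2, 3, 4, 5, 6, 7, 8, 9}); every edge is covered by a bag; and for each vertex v the set of bags containing v is connected in the bag tree. The decomposition is therefore valid. The largest bag has 3 vertices, so the width is 2.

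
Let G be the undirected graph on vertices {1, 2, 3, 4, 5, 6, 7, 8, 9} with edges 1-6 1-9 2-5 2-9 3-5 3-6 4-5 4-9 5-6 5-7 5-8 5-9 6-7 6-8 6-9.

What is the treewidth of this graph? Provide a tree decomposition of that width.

Treewidth 2.
One such decomposition:
Bags: B1 = {4, 5, 9}  B2 = {2, 5, 9}  B3 = {5, 6, 9}  B4 = {5, 6, 8}  B5 = {5, 6, 7}  B6 = {3, 5, 6}  B7 = {1, 6, 9}
Tree: B1–B2, B2–B3, B3–B4, B3–B5, B5–B6, B3–B7

Every bag has size at most 3, so the width is 3 − 1 = 2 and tw(G) ≤ 2. Conversely, {1, 6, 9} is a clique of size 3, and the vertices of any clique must share a bag in every tree decomposition; so some bag has ≥ 3 vertices and tw(G) ≥ 2. Combining the bounds, tw(G) = 2.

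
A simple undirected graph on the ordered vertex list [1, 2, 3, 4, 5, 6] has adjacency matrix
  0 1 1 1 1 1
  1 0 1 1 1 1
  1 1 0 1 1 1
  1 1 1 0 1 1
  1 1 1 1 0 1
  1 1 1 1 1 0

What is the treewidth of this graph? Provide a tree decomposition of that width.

Treewidth 5.
Bags: B1 = {1, 2, 3, 4, 5, 6}
Tree: (single bag)

With just one bag of size 6, the width is 6 − 1 = 5, so tw(G) ≤ 5. On the other hand G contains the 6-clique {1, 2, 3, 4, 5, 6}. A clique must lie in a single bag of any decomposition, so no decomposition can have width below 5. Therefore the treewidth is 5.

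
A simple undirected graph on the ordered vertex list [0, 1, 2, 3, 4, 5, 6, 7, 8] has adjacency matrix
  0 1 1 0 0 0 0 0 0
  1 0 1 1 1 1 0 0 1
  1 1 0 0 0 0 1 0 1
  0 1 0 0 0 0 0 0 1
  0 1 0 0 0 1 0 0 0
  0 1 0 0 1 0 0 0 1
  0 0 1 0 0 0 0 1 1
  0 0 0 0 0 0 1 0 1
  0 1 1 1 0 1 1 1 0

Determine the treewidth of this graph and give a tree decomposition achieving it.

Treewidth 2.
Bags: B1 = {1, 2, 8}  B2 = {2, 6, 8}  B3 = {6, 7, 8}  B4 = {1, 5, 8}  B5 = {0, 1, 2}  B6 = {1, 3, 8}  B7 = {1, 4, 5}
Tree: B1–B2, B2–B3, B1–B4, B1–B5, B1–B6, B4–B7

The largest bag has 3 vertices, giving width 2; this decomposition certifies tw(G) ≤ 2. On the other hand G contains the 3-clique {0, 1, 2}. A clique must lie in a single bag of any decomposition, so no decomposition can have width below 2. Combining the bounds, tw(G) = 2.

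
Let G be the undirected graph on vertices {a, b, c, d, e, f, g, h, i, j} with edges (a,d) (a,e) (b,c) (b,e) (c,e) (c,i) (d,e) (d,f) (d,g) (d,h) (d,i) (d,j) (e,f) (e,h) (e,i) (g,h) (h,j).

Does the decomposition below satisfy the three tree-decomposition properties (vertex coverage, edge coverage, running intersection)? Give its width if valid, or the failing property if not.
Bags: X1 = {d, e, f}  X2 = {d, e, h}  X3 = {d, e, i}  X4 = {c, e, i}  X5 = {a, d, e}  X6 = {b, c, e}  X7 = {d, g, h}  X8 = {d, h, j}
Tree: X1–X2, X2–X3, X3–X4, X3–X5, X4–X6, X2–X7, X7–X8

Vertex coverage: the bags together contain {a, b, c, d, e, f, g, h, i, j}, the full vertex set. Edge coverage: each edge of G has both endpoints in at least one bag. Running intersection: for every vertex, the bags containing it form a connected subtree. All three properties hold, so this is a valid tree decomposition of width max|bag| − 1 = 2, and hence tw(G) ≤ 2.

Yes; width 2.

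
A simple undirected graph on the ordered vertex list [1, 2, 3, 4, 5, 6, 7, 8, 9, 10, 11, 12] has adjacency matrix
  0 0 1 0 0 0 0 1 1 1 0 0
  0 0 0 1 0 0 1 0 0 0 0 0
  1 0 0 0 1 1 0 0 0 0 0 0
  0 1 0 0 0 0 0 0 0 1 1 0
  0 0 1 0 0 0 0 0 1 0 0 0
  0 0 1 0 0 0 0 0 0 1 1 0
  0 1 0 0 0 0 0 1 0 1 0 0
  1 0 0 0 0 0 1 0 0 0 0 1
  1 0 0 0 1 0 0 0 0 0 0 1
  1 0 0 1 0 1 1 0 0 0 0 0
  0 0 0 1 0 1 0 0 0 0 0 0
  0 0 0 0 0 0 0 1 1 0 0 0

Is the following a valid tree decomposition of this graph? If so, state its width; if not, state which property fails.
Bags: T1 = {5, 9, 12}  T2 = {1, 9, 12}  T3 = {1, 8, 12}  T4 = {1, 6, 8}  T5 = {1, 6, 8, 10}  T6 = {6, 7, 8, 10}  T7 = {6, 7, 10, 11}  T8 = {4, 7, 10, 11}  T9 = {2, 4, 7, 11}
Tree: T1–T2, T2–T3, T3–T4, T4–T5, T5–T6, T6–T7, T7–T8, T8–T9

No — vertex 3 appears in no bag.

A tree decomposition must satisfy three properties: every vertex lies in some bag; for every edge, both endpoints lie together in some bag; and for every vertex, the bags containing it form a connected subtree. Here vertex 3 appears in no bag, so the decomposition is invalid.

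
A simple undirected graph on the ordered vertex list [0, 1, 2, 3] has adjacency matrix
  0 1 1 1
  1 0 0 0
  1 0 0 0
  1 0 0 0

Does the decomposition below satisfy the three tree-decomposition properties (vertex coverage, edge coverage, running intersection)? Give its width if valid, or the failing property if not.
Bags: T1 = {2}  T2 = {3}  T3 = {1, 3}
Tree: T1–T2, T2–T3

A tree decomposition must satisfy three properties: every vertex lies in some bag; for every edge, both endpoints lie together in some bag; and for every vertex, the bags containing it form a connected subtree. Here vertex 0 appears in no bag, so the decomposition is invalid.

No — vertex 0 appears in no bag.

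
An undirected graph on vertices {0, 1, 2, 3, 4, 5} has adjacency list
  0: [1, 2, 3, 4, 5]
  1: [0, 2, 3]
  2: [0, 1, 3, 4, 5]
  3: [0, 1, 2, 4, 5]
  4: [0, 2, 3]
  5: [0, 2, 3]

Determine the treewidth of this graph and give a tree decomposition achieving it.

Each bag holds 4 vertices, so the decomposition has width 3, which upper-bounds the treewidth. For the lower bound, the 4 vertices {0, 1, 2, 3} are pairwise adjacent, and any tree decomposition puts a clique entirely inside one bag — forcing width ≥ 3. Therefore the treewidth is 3.

Treewidth 3.
Bags: B1 = {0, 2, 3, 4}  B2 = {0, 1, 2, 3}  B3 = {0, 2, 3, 5}
Tree: B1–B2, B2–B3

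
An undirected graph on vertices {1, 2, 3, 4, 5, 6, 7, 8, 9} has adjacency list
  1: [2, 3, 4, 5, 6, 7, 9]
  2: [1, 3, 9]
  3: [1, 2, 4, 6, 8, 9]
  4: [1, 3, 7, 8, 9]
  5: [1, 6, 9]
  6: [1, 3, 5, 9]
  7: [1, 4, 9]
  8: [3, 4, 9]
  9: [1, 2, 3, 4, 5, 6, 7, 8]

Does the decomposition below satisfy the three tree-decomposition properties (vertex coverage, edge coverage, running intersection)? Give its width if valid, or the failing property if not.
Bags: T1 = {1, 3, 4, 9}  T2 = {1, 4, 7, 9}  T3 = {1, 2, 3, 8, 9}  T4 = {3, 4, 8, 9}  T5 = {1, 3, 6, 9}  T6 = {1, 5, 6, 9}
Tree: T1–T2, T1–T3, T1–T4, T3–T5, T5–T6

A tree decomposition must satisfy three properties: every vertex lies in some bag; for every edge, both endpoints lie together in some bag; and for every vertex, the bags containing it form a connected subtree. Here bags containing vertex 8 are not connected in the tree, so the decomposition is invalid.

No — bags containing vertex 8 are not connected in the tree.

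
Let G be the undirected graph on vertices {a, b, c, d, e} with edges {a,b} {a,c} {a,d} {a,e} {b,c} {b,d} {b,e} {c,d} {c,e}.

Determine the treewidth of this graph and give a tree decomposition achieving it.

Treewidth 3.
One such decomposition:
Bags: B1 = {a, b, c, e}  B2 = {a, b, c, d}
Tree: B1–B2

Each bag holds 4 vertices, so the decomposition has width 3, which upper-bounds the treewidth. On the other hand G contains the 4-clique {a, b, c, d}. A clique must lie in a single bag of any decomposition, so no decomposition can have width below 3. Therefore the treewidth is 3.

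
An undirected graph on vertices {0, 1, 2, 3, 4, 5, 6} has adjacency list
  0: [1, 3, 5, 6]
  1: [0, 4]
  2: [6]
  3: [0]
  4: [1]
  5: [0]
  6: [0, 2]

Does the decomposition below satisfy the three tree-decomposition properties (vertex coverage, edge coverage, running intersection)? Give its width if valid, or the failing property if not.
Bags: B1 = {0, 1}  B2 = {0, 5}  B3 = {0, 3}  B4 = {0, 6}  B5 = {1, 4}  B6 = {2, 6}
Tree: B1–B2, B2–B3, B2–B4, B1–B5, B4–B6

Yes; width 1.

Vertex coverage: the bags together contain {0, 1, 2, 3, 4, 5, 6}, the full vertex set. Edge coverage: each edge of G has both endpoints in at least one bag. Running intersection: for every vertex, the bags containing it form a connected subtree. All three properties hold, so this is a valid tree decomposition of width max|bag| − 1 = 1, and hence tw(G) ≤ 1.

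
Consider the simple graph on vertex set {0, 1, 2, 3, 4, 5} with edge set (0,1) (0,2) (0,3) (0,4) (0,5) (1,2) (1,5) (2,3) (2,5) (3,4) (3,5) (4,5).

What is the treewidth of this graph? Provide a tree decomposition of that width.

Treewidth 3.
Bags: B1 = {0, 3, 4, 5}  B2 = {0, 2, 3, 5}  B3 = {0, 1, 2, 5}
Tree: B1–B2, B2–B3

The largest bag has 4 vertices, giving width 3; this decomposition certifies tw(G) ≤ 3. On the other hand G contains the 4-clique {0, 1, 2, 5}. A clique must lie in a single bag of any decomposition, so no decomposition can have width below 3. Therefore the treewidth is 3.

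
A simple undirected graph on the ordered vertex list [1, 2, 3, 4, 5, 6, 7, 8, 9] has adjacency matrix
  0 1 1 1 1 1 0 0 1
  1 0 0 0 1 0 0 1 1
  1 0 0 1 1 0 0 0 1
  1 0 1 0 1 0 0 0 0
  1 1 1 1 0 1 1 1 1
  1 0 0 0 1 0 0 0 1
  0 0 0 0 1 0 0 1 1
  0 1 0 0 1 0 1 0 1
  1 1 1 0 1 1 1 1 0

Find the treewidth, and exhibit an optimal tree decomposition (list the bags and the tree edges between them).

Each bag holds 4 vertices, so the decomposition has width 3, which upper-bounds the treewidth. Conversely, {2, 5, 8, 9} is a clique of size 4, and the vertices of any clique must share a bag in every tree decomposition; so some bag has ≥ 4 vertices and tw(G) ≥ 3. Therefore the treewidth is 3.

Treewidth 3.
Bags: B1 = {1, 2, 5, 9}  B2 = {1, 3, 5, 9}  B3 = {2, 5, 8, 9}  B4 = {5, 7, 8, 9}  B5 = {1, 5, 6, 9}  B6 = {1, 3, 4, 5}
Tree: B1–B2, B1–B3, B3–B4, B2–B5, B2–B6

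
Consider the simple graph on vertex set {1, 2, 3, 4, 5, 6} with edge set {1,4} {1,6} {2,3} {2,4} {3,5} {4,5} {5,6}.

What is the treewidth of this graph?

A width-2 tree decomposition is:
Bags: B1 = {2, 3, 4}  B2 = {3, 4, 5}  B3 = {1, 4, 5}  B4 = {1, 5, 6}
Tree: B1–B2, B2–B3, B3–B4
The largest bag has 3 vertices, giving width 2; this decomposition certifies tw(G) ≤ 2. For the lower bound, G contains the cycle 2–3–5–4–2, so G is not a forest; only forests have treewidth ≤ 1, hence tw(G) ≥ 2. Therefore the treewidth is 2.

2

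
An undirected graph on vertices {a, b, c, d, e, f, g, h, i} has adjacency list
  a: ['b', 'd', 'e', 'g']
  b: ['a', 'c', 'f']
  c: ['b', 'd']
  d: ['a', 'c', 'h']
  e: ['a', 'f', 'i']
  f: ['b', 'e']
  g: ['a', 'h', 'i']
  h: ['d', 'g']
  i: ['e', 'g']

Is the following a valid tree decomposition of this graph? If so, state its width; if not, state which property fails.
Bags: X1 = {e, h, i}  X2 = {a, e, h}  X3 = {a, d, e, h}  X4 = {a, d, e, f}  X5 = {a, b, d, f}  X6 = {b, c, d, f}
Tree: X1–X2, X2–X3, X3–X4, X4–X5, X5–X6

No — vertex g appears in no bag.

A tree decomposition must satisfy three properties: every vertex lies in some bag; for every edge, both endpoints lie together in some bag; and for every vertex, the bags containing it form a connected subtree. Here vertex g appears in no bag, so the decomposition is invalid.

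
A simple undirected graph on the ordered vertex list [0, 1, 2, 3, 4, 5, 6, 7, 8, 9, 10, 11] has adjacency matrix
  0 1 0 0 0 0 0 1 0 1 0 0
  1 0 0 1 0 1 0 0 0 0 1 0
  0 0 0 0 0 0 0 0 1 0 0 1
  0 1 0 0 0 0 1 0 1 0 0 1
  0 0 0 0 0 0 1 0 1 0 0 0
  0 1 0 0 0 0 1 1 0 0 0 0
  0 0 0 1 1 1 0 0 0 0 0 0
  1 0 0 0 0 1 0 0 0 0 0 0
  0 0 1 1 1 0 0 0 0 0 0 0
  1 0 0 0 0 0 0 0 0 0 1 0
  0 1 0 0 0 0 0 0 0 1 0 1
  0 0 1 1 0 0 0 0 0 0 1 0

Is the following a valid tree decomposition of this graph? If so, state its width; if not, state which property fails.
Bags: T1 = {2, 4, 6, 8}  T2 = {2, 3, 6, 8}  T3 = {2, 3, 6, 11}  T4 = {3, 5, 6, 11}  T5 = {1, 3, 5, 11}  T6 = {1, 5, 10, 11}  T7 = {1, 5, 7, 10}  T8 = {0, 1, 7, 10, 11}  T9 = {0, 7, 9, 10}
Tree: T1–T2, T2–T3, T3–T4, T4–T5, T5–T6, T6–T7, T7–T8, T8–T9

No — bags containing vertex 11 are not connected in the tree.

A tree decomposition must satisfy three properties: every vertex lies in some bag; for every edge, both endpoints lie together in some bag; and for every vertex, the bags containing it form a connected subtree. Here bags containing vertex 11 are not connected in the tree, so the decomposition is invalid.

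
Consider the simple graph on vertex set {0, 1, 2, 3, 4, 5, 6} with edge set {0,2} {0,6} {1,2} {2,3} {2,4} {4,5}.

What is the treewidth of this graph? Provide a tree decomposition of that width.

Treewidth 1.
One such decomposition:
Bags: B1 = {0, 6}  B2 = {0, 2}  B3 = {2, 4}  B4 = {1, 2}  B5 = {2, 3}  B6 = {4, 5}
Tree: B1–B2, B2–B3, B2–B4, B2–B5, B3–B6

Every bag has size at most 2, so the width is 2 − 1 = 1 and tw(G) ≤ 1. G has an edge, so its treewidth is at least 1. Combining the bounds, tw(G) = 1.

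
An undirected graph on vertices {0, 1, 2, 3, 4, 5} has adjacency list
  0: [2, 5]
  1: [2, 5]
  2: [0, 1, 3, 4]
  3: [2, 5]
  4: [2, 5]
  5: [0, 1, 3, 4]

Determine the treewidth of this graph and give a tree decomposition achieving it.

Treewidth 2.
One such decomposition:
Bags: B1 = {1, 2, 5}  B2 = {2, 3, 5}  B3 = {2, 4, 5}  B4 = {0, 2, 5}
Tree: B1–B2, B2–B3, B3–B4

Every bag has size at most 3, so the width is 3 − 1 = 2 and tw(G) ≤ 2. For the lower bound, G contains the cycle 5–1–2–3–5, so G is not a forest; only forests have treewidth ≤ 1, hence tw(G) ≥ 2. The upper and lower bounds meet at 2, so that is the treewidth.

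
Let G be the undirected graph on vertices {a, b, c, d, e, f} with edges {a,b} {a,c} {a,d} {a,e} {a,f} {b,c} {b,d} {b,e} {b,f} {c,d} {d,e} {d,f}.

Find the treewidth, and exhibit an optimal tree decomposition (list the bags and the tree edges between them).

Treewidth 3.
One such decomposition:
Bags: B1 = {a, b, d, f}  B2 = {a, b, c, d}  B3 = {a, b, d, e}
Tree: B1–B2, B2–B3

Each bag holds 4 vertices, so the decomposition has width 3, which upper-bounds the treewidth. On the other hand G contains the 4-clique {a, b, d, e}. A clique must lie in a single bag of any decomposition, so no decomposition can have width below 3. Therefore the treewidth is 3.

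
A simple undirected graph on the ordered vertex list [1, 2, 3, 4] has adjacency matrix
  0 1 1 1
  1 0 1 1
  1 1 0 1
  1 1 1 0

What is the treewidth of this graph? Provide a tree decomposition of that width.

With just one bag of size 4, the width is 4 − 1 = 3, so tw(G) ≤ 3. On the other hand G contains the 4-clique {1, 2, 3, 4}. A clique must lie in a single bag of any decomposition, so no decomposition can have width below 3. Therefore the treewidth is 3.

Treewidth 3.
One such decomposition:
Bags: B1 = {1, 2, 3, 4}
Tree: (single bag)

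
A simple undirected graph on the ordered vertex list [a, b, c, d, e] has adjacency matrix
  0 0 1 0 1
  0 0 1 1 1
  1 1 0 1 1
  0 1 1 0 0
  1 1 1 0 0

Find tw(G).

2

A width-2 tree decomposition is:
Bags: B1 = {b, c, e}  B2 = {b, c, d}  B3 = {a, c, e}
Tree: B1–B2, B1–B3
The largest bag has 3 vertices, giving width 2; this decomposition certifies tw(G) ≤ 2. Conversely, {b, c, d} is a clique of size 3, and the vertices of any clique must share a bag in every tree decomposition; so some bag has ≥ 3 vertices and tw(G) ≥ 2. Combining the bounds, tw(G) = 2.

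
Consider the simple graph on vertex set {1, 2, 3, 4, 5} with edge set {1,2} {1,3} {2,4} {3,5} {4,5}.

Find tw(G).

2

A width-2 tree decomposition is:
Bags: B1 = {1, 2, 4}  B2 = {1, 3, 4}  B3 = {3, 4, 5}
Tree: B1–B2, B2–B3
The largest bag has 3 vertices, giving width 2; this decomposition certifies tw(G) ≤ 2. The edges 4–2–1–3–5–4 form a cycle, so G is not a tree and its treewidth is at least 2. Combining the bounds, tw(G) = 2.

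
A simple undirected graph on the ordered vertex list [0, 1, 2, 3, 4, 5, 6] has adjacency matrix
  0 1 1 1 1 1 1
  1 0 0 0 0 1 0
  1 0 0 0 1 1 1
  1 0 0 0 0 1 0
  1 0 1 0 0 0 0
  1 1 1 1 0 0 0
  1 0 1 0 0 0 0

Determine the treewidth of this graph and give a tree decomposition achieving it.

Treewidth 2.
One optimal decomposition is:
Bags: B1 = {0, 1, 5}  B2 = {0, 3, 5}  B3 = {0, 2, 5}  B4 = {0, 2, 4}  B5 = {0, 2, 6}
Tree: B1–B2, B1–B3, B3–B4, B4–B5

The largest bag has 3 vertices, giving width 2; this decomposition certifies tw(G) ≤ 2. On the other hand G contains the 3-clique {0, 1, 5}. A clique must lie in a single bag of any decomposition, so no decomposition can have width below 2. The upper and lower bounds meet at 2, so that is the treewidth.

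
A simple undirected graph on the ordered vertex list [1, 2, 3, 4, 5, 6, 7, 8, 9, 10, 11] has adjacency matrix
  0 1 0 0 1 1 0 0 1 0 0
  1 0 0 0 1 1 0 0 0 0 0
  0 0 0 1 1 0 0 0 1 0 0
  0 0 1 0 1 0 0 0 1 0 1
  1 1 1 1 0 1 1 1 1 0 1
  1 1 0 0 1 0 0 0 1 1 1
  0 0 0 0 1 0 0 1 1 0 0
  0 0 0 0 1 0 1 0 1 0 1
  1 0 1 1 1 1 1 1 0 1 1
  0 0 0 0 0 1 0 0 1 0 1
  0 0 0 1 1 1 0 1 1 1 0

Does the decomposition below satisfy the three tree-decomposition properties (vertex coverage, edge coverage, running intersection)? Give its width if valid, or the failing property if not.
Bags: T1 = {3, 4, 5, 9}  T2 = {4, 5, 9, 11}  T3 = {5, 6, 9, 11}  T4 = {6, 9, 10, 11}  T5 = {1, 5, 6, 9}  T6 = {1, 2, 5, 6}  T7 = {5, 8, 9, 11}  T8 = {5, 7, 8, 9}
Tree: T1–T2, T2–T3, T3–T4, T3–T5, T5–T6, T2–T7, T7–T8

Yes; width 3.

Vertex coverage: the bags together contain {1, 2, 3, 4, 5, 6, 7, 8, 9, 10, 11}, the full vertex set. Edge coverage: each edge of G has both endpoints in at least one bag. Running intersection: for every vertex, the bags containing it form a connected subtree. All three properties hold, so this is a valid tree decomposition of width max|bag| − 1 = 3, and hence tw(G) ≤ 3.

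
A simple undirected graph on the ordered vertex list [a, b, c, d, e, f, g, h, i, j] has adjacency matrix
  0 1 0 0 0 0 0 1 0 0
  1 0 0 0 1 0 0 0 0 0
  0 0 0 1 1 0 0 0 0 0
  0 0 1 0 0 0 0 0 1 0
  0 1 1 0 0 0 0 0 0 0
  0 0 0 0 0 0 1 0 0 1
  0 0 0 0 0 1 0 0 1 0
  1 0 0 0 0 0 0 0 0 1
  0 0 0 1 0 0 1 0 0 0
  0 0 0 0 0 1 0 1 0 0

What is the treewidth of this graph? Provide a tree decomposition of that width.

Each bag holds 3 vertices, so the decomposition has width 2, which upper-bounds the treewidth. The edges e–b–a–h–j–f–g–i–d–c–e form a cycle, so G is not a tree and its treewidth is at least 2. Combining the bounds, tw(G) = 2.

Treewidth 2.
One such decomposition:
Bags: B1 = {a, b, e}  B2 = {a, e, h}  B3 = {e, h, j}  B4 = {e, f, j}  B5 = {e, f, g}  B6 = {e, g, i}  B7 = {d, e, i}  B8 = {c, d, e}
Tree: B1–B2, B2–B3, B3–B4, B4–B5, B5–B6, B6–B7, B7–B8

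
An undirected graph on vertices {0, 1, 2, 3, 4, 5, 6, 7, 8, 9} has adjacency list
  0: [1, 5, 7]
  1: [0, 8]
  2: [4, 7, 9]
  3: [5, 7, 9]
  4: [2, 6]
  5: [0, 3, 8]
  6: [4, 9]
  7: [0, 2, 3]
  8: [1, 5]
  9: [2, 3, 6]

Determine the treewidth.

2

A width-2 tree decomposition is:
Bags: B1 = {1, 5, 8}  B2 = {0, 1, 5}  B3 = {0, 3, 5}  B4 = {0, 3, 7}  B5 = {3, 7, 9}  B6 = {2, 7, 9}  B7 = {2, 6, 9}  B8 = {2, 4, 6}
Tree: B1–B2, B2–B3, B3–B4, B4–B5, B5–B6, B6–B7, B7–B8
Every bag has size at most 3, so the width is 3 − 1 = 2 and tw(G) ≤ 2. Since 8–1–0–5–8 is a cycle in G, G is not acyclic. Forests are exactly the graphs of treewidth ≤ 1, so tw(G) ≥ 2. Hence tw(G) = 2 exactly.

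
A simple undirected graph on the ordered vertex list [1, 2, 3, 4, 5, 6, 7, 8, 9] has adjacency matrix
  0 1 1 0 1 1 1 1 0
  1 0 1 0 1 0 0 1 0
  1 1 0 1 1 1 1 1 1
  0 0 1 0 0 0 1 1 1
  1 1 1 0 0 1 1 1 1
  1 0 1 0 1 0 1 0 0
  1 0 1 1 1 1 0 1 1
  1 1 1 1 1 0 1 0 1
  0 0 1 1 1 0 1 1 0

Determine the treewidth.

4

A width-4 tree decomposition is:
Bags: B1 = {3, 5, 7, 8, 9}  B2 = {1, 3, 5, 7, 8}  B3 = {3, 4, 7, 8, 9}  B4 = {1, 2, 3, 5, 8}  B5 = {1, 3, 5, 6, 7}
Tree: B1–B2, B1–B3, B2–B4, B2–B5
Every bag has size at most 5, so the width is 5 − 1 = 4 and tw(G) ≤ 4. Conversely, {3, 4, 7, 8, 9} is a clique of size 5, and the vertices of any clique must share a bag in every tree decomposition; so some bag has ≥ 5 vertices and tw(G) ≥ 4. Therefore the treewidth is 4.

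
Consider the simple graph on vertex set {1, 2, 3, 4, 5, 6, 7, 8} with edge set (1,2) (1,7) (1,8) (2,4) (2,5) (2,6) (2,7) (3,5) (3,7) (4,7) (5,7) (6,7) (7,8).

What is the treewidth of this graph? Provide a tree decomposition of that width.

Treewidth 2.
One such decomposition:
Bags: B1 = {2, 5, 7}  B2 = {3, 5, 7}  B3 = {2, 4, 7}  B4 = {1, 2, 7}  B5 = {1, 7, 8}  B6 = {2, 6, 7}
Tree: B1–B2, B1–B3, B3–B4, B4–B5, B4–B6

Every bag has size at most 3, so the width is 3 − 1 = 2 and tw(G) ≤ 2. For the lower bound, the 3 vertices {1, 7, 8} are pairwise adjacent, and any tree decomposition puts a clique entirely inside one bag — forcing width ≥ 2. Therefore the treewidth is 2.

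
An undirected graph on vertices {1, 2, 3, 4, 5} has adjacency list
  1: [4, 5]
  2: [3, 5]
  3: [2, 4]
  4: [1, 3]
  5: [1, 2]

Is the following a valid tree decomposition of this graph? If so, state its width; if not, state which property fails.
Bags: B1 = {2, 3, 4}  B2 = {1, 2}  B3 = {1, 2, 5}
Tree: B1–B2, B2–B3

A tree decomposition must satisfy three properties: every vertex lies in some bag; for every edge, both endpoints lie together in some bag; and for every vertex, the bags containing it form a connected subtree. Here edge (4,1) lies in no bag, so the decomposition is invalid.

No — edge (4,1) lies in no bag.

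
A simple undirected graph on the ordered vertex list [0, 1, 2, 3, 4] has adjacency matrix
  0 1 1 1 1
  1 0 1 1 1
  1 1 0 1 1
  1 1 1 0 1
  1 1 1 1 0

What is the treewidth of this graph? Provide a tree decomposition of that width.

Treewidth 4.
One such decomposition:
Bags: B1 = {0, 1, 2, 3, 4}
Tree: (single bag)

With just one bag of size 5, the width is 5 − 1 = 4, so tw(G) ≤ 4. Conversely, {0, 1, 2, 3, 4} is a clique of size 5, and the vertices of any clique must share a bag in every tree decomposition; so some bag has ≥ 5 vertices and tw(G) ≥ 4. Therefore the treewidth is 4.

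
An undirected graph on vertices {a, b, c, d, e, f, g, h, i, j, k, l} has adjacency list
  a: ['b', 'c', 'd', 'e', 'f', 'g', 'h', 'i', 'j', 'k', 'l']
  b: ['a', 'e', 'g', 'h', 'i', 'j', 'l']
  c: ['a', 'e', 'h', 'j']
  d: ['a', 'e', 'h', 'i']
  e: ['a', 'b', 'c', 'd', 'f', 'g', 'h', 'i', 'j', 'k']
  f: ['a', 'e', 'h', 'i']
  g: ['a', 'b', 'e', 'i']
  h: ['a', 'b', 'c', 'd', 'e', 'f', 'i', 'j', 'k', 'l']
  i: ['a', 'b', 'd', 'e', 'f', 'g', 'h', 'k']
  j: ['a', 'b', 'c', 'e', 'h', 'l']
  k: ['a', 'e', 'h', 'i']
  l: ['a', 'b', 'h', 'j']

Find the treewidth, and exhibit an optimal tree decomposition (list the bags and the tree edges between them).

Every bag has size at most 5, so the width is 5 − 1 = 4 and tw(G) ≤ 4. For the lower bound, the 5 vertices {a, b, e, g, i} are pairwise adjacent, and any tree decomposition puts a clique entirely inside one bag — forcing width ≥ 4. Hence tw(G) = 4 exactly.

Treewidth 4.
One optimal decomposition is:
Bags: B1 = {a, b, e, h, j}  B2 = {a, b, e, h, i}  B3 = {a, c, e, h, j}  B4 = {a, b, h, j, l}  B5 = {a, b, e, g, i}  B6 = {a, e, h, i, k}  B7 = {a, d, e, h, i}  B8 = {a, e, f, h, i}
Tree: B1–B2, B1–B3, B1–B4, B2–B5, B2–B6, B6–B7, B7–B8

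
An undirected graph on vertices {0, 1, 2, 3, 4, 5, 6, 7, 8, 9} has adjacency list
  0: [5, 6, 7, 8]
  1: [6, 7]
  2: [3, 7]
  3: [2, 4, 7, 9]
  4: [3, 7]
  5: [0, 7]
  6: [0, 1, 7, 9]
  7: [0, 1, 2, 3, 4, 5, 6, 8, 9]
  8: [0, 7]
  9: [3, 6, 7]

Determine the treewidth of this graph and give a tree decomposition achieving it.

The largest bag has 3 vertices, giving width 2; this decomposition certifies tw(G) ≤ 2. On the other hand G contains the 3-clique {0, 7, 8}. A clique must lie in a single bag of any decomposition, so no decomposition can have width below 2. Hence tw(G) = 2 exactly.

Treewidth 2.
One optimal decomposition is:
Bags: B1 = {6, 7, 9}  B2 = {0, 6, 7}  B3 = {1, 6, 7}  B4 = {3, 7, 9}  B5 = {0, 7, 8}  B6 = {0, 5, 7}  B7 = {3, 4, 7}  B8 = {2, 3, 7}
Tree: B1–B2, B2–B3, B1–B4, B2–B5, B5–B6, B4–B7, B7–B8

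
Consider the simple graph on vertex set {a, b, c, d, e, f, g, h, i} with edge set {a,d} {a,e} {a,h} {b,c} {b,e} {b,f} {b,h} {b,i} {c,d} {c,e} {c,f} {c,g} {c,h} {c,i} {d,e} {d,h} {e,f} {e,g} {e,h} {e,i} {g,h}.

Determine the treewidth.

A width-3 tree decomposition is:
Bags: B1 = {b, c, e, f}  B2 = {b, c, e, h}  B3 = {b, c, e, i}  B4 = {c, d, e, h}  B5 = {a, d, e, h}  B6 = {c, e, g, h}
Tree: B1–B2, B1–B3, B2–B4, B4–B5, B4–B6
Each bag holds 4 vertices, so the decomposition has width 3, which upper-bounds the treewidth. For the lower bound, the 4 vertices {c, d, e, h} are pairwise adjacent, and any tree decomposition puts a clique entirely inside one bag — forcing width ≥ 3. Therefore the treewidth is 3.

3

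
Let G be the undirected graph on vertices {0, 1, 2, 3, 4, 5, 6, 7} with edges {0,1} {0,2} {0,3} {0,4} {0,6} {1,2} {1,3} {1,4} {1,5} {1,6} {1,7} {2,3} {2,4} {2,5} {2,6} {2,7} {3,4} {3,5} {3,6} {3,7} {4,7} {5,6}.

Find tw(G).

A width-4 tree decomposition is:
Bags: B1 = {0, 1, 2, 3, 4}  B2 = {0, 1, 2, 3, 6}  B3 = {1, 2, 3, 4, 7}  B4 = {1, 2, 3, 5, 6}
Tree: B1–B2, B1–B3, B2–B4
Each bag holds 5 vertices, so the decomposition has width 4, which upper-bounds the treewidth. Conversely, {0, 1, 2, 3, 4} is a clique of size 5, and the vertices of any clique must share a bag in every tree decomposition; so some bag has ≥ 5 vertices and tw(G) ≥ 4. Hence tw(G) = 4 exactly.

4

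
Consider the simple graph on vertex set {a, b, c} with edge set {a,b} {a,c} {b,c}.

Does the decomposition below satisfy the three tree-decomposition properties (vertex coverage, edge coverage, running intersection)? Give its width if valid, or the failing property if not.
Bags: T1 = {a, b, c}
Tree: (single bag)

Every vertex of G appears in some bag (union = {a, b, c}); every edge is covered by a bag; and for each vertex v the set of bags containing v is connected in the bag tree. The decomposition is therefore valid. The largest bag has 3 vertices, so the width is 2.

Yes; width 2.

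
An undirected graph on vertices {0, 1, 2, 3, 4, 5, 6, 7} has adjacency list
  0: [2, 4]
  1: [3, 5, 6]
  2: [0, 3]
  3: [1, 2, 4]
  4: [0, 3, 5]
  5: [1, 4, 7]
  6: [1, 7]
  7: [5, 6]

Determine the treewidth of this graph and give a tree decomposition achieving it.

The largest bag has 3 vertices, giving width 2; this decomposition certifies tw(G) ≤ 2. Since 2–0–4–3–2 is a cycle in G, G is not acyclic. Forests are exactly the graphs of treewidth ≤ 1, so tw(G) ≥ 2. Combining the bounds, tw(G) = 2.

Treewidth 2.
One optimal decomposition is:
Bags: B1 = {0, 2, 3}  B2 = {0, 3, 4}  B3 = {1, 3, 4}  B4 = {1, 4, 5}  B5 = {1, 5, 6}  B6 = {5, 6, 7}
Tree: B1–B2, B2–B3, B3–B4, B4–B5, B5–B6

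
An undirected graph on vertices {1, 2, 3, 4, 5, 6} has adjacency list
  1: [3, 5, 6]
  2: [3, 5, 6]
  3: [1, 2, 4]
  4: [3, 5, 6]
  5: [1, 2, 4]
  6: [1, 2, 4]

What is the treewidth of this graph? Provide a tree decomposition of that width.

Every bag has size at most 4, so the width is 4 − 1 = 3 and tw(G) ≤ 3. For the lower bound: the 4 vertex sets {2,5}, {1,3}, {4}, {6} are disjoint, each induces a connected subgraph, and every pair is joined by at least one edge of G. Contracting each set to a single vertex therefore yields K_{4} as a minor, and since treewidth is minor-monotone, tw(G) ≥ tw(K_{4}) = 3. Therefore the treewidth is 3.

Treewidth 3.
Bags: B1 = {1, 2, 4, 5}  B2 = {1, 2, 3, 4}  B3 = {1, 2, 4, 6}
Tree: B1–B2, B2–B3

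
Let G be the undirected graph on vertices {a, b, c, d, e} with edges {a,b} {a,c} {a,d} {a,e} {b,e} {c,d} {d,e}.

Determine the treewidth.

2

A width-2 tree decomposition is:
Bags: B1 = {a, d, e}  B2 = {a, b, e}  B3 = {a, c, d}
Tree: B1–B2, B1–B3
The largest bag has 3 vertices, giving width 2; this decomposition certifies tw(G) ≤ 2. On the other hand G contains the 3-clique {a, d, e}. A clique must lie in a single bag of any decomposition, so no decomposition can have width below 2. Hence tw(G) = 2 exactly.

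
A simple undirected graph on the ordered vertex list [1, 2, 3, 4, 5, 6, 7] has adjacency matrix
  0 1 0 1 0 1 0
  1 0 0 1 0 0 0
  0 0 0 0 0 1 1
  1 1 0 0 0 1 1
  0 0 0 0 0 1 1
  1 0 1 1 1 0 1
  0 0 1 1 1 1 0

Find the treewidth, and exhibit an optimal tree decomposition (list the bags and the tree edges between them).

Each bag holds 3 vertices, so the decomposition has width 2, which upper-bounds the treewidth. Conversely, {1, 2, 4} is a clique of size 3, and the vertices of any clique must share a bag in every tree decomposition; so some bag has ≥ 3 vertices and tw(G) ≥ 2. Hence tw(G) = 2 exactly.

Treewidth 2.
Bags: B1 = {4, 6, 7}  B2 = {1, 4, 6}  B3 = {1, 2, 4}  B4 = {5, 6, 7}  B5 = {3, 6, 7}
Tree: B1–B2, B2–B3, B1–B4, B1–B5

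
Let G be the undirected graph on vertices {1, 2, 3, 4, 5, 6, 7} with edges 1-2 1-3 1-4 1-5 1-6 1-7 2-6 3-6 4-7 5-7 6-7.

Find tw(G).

A width-2 tree decomposition is:
Bags: B1 = {1, 5, 7}  B2 = {1, 6, 7}  B3 = {1, 4, 7}  B4 = {1, 3, 6}  B5 = {1, 2, 6}
Tree: B1–B2, B2–B3, B2–B4, B2–B5
The largest bag has 3 vertices, giving width 2; this decomposition certifies tw(G) ≤ 2. On the other hand G contains the 3-clique {1, 4, 7}. A clique must lie in a single bag of any decomposition, so no decomposition can have width below 2. Combining the bounds, tw(G) = 2.

2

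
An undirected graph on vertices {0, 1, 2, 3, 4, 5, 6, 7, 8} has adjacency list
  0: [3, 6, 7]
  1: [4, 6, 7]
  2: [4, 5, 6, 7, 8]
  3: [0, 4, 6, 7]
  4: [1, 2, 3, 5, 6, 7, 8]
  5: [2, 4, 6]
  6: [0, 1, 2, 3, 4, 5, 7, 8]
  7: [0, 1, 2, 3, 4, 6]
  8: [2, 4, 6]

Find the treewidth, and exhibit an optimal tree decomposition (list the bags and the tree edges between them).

Treewidth 3.
One such decomposition:
Bags: B1 = {1, 4, 6, 7}  B2 = {2, 4, 6, 7}  B3 = {2, 4, 5, 6}  B4 = {2, 4, 6, 8}  B5 = {3, 4, 6, 7}  B6 = {0, 3, 6, 7}
Tree: B1–B2, B2–B3, B2–B4, B2–B5, B5–B6

Every bag has size at most 4, so the width is 4 − 1 = 3 and tw(G) ≤ 3. Conversely, {0, 3, 6, 7} is a clique of size 4, and the vertices of any clique must share a bag in every tree decomposition; so some bag has ≥ 4 vertices and tw(G) ≥ 3. Hence tw(G) = 3 exactly.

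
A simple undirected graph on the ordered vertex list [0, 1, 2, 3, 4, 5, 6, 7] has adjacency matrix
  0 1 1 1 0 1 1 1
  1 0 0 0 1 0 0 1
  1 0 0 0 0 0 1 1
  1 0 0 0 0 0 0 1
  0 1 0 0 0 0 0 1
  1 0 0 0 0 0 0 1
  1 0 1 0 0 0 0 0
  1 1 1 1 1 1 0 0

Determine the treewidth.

2

A width-2 tree decomposition is:
Bags: B1 = {0, 1, 7}  B2 = {0, 5, 7}  B3 = {0, 2, 7}  B4 = {0, 2, 6}  B5 = {0, 3, 7}  B6 = {1, 4, 7}
Tree: B1–B2, B2–B3, B3–B4, B3–B5, B1–B6
Each bag holds 3 vertices, so the decomposition has width 2, which upper-bounds the treewidth. On the other hand G contains the 3-clique {0, 2, 6}. A clique must lie in a single bag of any decomposition, so no decomposition can have width below 2. The upper and lower bounds meet at 2, so that is the treewidth.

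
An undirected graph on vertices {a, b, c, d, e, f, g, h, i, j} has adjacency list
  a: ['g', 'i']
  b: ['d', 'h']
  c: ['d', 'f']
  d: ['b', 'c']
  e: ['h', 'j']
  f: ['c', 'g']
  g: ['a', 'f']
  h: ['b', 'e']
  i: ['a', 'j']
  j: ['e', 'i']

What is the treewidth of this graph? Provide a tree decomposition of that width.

Every bag has size at most 3, so the width is 3 − 1 = 2 and tw(G) ≤ 2. For the lower bound, G contains the cycle f–c–d–b–h–e–j–i–a–g–f, so G is not a forest; only forests have treewidth ≤ 1, hence tw(G) ≥ 2. Combining the bounds, tw(G) = 2.

Treewidth 2.
One such decomposition:
Bags: B1 = {c, d, f}  B2 = {b, d, f}  B3 = {b, f, h}  B4 = {e, f, h}  B5 = {e, f, j}  B6 = {f, i, j}  B7 = {a, f, i}  B8 = {a, f, g}
Tree: B1–B2, B2–B3, B3–B4, B4–B5, B5–B6, B6–B7, B7–B8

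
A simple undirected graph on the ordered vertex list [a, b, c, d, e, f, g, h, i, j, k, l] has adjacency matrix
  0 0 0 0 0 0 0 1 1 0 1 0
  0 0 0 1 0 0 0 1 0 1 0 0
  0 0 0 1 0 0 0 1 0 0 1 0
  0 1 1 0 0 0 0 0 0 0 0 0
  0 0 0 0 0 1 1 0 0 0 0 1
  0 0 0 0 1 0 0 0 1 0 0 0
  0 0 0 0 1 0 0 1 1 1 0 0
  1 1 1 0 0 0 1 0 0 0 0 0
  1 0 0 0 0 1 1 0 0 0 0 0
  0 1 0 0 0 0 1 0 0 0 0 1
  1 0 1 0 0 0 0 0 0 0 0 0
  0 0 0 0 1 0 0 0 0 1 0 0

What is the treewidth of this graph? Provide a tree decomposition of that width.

Each bag holds 4 vertices, so the decomposition has width 3, which upper-bounds the treewidth. For the lower bound: the 4 vertex sets {c,d,k}, {b}, {h}, {a,g,i,j} are disjoint, each induces a connected subgraph, and every pair is joined by at least one edge of G. Contracting each set to a single vertex therefore yields K_{4} as a minor, and since treewidth is minor-monotone, tw(G) ≥ tw(K_{4}) = 3. Combining the bounds, tw(G) = 3.

Treewidth 3.
One optimal decomposition is:
Bags: B1 = {b, c, d, k}  B2 = {b, c, h, k}  B3 = {a, b, h, k}  B4 = {a, b, h, j}  B5 = {a, g, h, j}  B6 = {a, g, i, j}  B7 = {g, i, j, l}  B8 = {e, g, i, l}  B9 = {e, f, i, l}
Tree: B1–B2, B2–B3, B3–B4, B4–B5, B5–B6, B6–B7, B7–B8, B8–B9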